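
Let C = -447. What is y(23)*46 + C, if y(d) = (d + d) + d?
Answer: 2727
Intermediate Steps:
y(d) = 3*d (y(d) = 2*d + d = 3*d)
y(23)*46 + C = (3*23)*46 - 447 = 69*46 - 447 = 3174 - 447 = 2727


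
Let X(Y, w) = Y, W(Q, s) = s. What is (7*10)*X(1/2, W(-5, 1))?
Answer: 35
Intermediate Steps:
(7*10)*X(1/2, W(-5, 1)) = (7*10)/2 = 70*(1/2) = 35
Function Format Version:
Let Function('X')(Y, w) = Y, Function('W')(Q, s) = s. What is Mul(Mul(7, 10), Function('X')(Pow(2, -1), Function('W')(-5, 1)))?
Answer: 35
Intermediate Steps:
Mul(Mul(7, 10), Function('X')(Pow(2, -1), Function('W')(-5, 1))) = Mul(Mul(7, 10), Pow(2, -1)) = Mul(70, Rational(1, 2)) = 35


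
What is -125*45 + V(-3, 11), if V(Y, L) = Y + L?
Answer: -5617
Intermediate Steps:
V(Y, L) = L + Y
-125*45 + V(-3, 11) = -125*45 + (11 - 3) = -5625 + 8 = -5617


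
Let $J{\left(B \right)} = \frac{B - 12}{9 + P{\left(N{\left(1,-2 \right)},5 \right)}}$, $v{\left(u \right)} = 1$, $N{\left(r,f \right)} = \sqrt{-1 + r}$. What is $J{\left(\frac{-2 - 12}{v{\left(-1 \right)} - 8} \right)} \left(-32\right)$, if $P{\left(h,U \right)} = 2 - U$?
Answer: $\frac{160}{3} \approx 53.333$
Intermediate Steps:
$J{\left(B \right)} = -2 + \frac{B}{6}$ ($J{\left(B \right)} = \frac{B - 12}{9 + \left(2 - 5\right)} = \frac{-12 + B}{9 + \left(2 - 5\right)} = \frac{-12 + B}{9 - 3} = \frac{-12 + B}{6} = \left(-12 + B\right) \frac{1}{6} = -2 + \frac{B}{6}$)
$J{\left(\frac{-2 - 12}{v{\left(-1 \right)} - 8} \right)} \left(-32\right) = \left(-2 + \frac{\left(-2 - 12\right) \frac{1}{1 - 8}}{6}\right) \left(-32\right) = \left(-2 + \frac{\left(-14\right) \frac{1}{-7}}{6}\right) \left(-32\right) = \left(-2 + \frac{\left(-14\right) \left(- \frac{1}{7}\right)}{6}\right) \left(-32\right) = \left(-2 + \frac{1}{6} \cdot 2\right) \left(-32\right) = \left(-2 + \frac{1}{3}\right) \left(-32\right) = \left(- \frac{5}{3}\right) \left(-32\right) = \frac{160}{3}$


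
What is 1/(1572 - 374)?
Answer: 1/1198 ≈ 0.00083472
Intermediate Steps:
1/(1572 - 374) = 1/1198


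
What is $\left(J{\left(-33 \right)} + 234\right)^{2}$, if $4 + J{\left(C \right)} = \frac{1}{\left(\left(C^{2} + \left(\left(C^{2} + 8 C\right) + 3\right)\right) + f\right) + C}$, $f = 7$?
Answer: $\frac{189164974761}{3575881} \approx 52900.0$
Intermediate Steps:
$J{\left(C \right)} = -4 + \frac{1}{10 + 2 C^{2} + 9 C}$ ($J{\left(C \right)} = -4 + \frac{1}{\left(\left(C^{2} + \left(\left(C^{2} + 8 C\right) + 3\right)\right) + 7\right) + C} = -4 + \frac{1}{\left(\left(C^{2} + \left(3 + C^{2} + 8 C\right)\right) + 7\right) + C} = -4 + \frac{1}{\left(\left(3 + 2 C^{2} + 8 C\right) + 7\right) + C} = -4 + \frac{1}{\left(10 + 2 C^{2} + 8 C\right) + C} = -4 + \frac{1}{10 + 2 C^{2} + 9 C}$)
$\left(J{\left(-33 \right)} + 234\right)^{2} = \left(\frac{-39 - -1188 - 8 \left(-33\right)^{2}}{10 + 2 \left(-33\right)^{2} + 9 \left(-33\right)} + 234\right)^{2} = \left(\frac{-39 + 1188 - 8712}{10 + 2 \cdot 1089 - 297} + 234\right)^{2} = \left(\frac{-39 + 1188 - 8712}{10 + 2178 - 297} + 234\right)^{2} = \left(\frac{1}{1891} \left(-7563\right) + 234\right)^{2} = \left(- \frac{7563}{1891} + 234\right)^{2} = \left(\frac{434931}{1891}\right)^{2} = \frac{189164974761}{3575881}$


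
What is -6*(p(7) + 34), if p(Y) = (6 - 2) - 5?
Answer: -198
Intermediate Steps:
p(Y) = -1 (p(Y) = 4 - 5 = -1)
-6*(p(7) + 34) = -6*(-1 + 34) = -6*33 = -198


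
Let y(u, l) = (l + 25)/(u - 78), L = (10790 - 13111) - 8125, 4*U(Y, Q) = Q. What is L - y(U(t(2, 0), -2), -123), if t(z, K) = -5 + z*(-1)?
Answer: -1640218/157 ≈ -10447.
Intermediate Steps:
t(z, K) = -5 - z
U(Y, Q) = Q/4
L = -10446 (L = -2321 - 8125 = -10446)
y(u, l) = (25 + l)/(-78 + u)
L - y(U(t(2, 0), -2), -123) = -10446 - (25 - 123)/(-78 + (¼)*(-2)) = -10446 - (-98)/(-78 - ½) = -10446 - (-98)/(-157/2) = -10446 - (-2)*(-98)/157 = -10446 - 1*196/157 = -10446 - 196/157 = -1640218/157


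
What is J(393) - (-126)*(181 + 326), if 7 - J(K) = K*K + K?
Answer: -90953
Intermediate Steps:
J(K) = 7 - K - K² (J(K) = 7 - (K*K + K) = 7 - (K² + K) = 7 - (K + K²) = 7 + (-K - K²) = 7 - K - K²)
J(393) - (-126)*(181 + 326) = (7 - 1*393 - 1*393²) - (-126)*(181 + 326) = (7 - 393 - 1*154449) - (-126)*507 = (7 - 393 - 154449) - 1*(-63882) = -154835 + 63882 = -90953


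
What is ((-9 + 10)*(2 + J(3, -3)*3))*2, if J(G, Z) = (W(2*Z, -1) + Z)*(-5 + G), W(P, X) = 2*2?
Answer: -8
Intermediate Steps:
W(P, X) = 4
J(G, Z) = (-5 + G)*(4 + Z) (J(G, Z) = (4 + Z)*(-5 + G) = (-5 + G)*(4 + Z))
((-9 + 10)*(2 + J(3, -3)*3))*2 = ((-9 + 10)*(2 + (-20 - 5*(-3) + 4*3 + 3*(-3))*3))*2 = (1*(2 + (-20 + 15 + 12 - 9)*3))*2 = (1*(2 - 2*3))*2 = (1*(2 - 6))*2 = (1*(-4))*2 = -4*2 = -8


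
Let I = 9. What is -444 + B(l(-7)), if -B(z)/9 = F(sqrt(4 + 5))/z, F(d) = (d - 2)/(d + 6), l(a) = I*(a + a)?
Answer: -55943/126 ≈ -443.99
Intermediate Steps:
l(a) = 18*a (l(a) = 9*(a + a) = 9*(2*a) = 18*a)
F(d) = (-2 + d)/(6 + d)
B(z) = -1/z (B(z) = -9*(-2 + sqrt(4 + 5))/(6 + sqrt(4 + 5))/z = -9*(-2 + sqrt(9))/(6 + sqrt(9))/z = -9*(-2 + 3)/(6 + 3)/z = -9*1/9/z = -9*(1/9)*1/z = -1/z)
-444 + B(l(-7)) = -444 - 1/(18*(-7)) = -444 - 1/(-126) = -444 - 1*(-1/126) = -444 + 1/126 = -55943/126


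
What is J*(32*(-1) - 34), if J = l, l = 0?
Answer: 0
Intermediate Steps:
J = 0
J*(32*(-1) - 34) = 0*(32*(-1) - 34) = 0*(-32 - 34) = 0*(-66) = 0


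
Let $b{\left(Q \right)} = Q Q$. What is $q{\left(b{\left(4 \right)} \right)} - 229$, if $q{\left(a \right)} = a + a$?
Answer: $-197$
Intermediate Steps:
$b{\left(Q \right)} = Q^{2}$
$q{\left(a \right)} = 2 a$
$q{\left(b{\left(4 \right)} \right)} - 229 = 2 \cdot 4^{2} - 229 = 2 \cdot 16 - 229 = 32 - 229 = -197$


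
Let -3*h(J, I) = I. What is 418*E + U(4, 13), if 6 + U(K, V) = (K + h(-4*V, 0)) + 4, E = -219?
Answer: -91540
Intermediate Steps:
h(J, I) = -I/3
U(K, V) = -2 + K (U(K, V) = -6 + ((K - ⅓*0) + 4) = -6 + ((K + 0) + 4) = -6 + (K + 4) = -6 + (4 + K) = -2 + K)
418*E + U(4, 13) = 418*(-219) + (-2 + 4) = -91542 + 2 = -91540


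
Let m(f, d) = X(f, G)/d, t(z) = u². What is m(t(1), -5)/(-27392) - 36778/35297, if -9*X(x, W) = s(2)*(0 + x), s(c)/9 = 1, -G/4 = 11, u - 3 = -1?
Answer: -1259314017/1208569280 ≈ -1.0420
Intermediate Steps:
u = 2 (u = 3 - 1 = 2)
G = -44 (G = -4*11 = -44)
s(c) = 9 (s(c) = 9*1 = 9)
t(z) = 4 (t(z) = 2² = 4)
X(x, W) = -x (X(x, W) = -(0 + x) = -x)
m(f, d) = -f/d (m(f, d) = (-f)/d = -f/d)
m(t(1), -5)/(-27392) - 36778/35297 = -1*4/(-5)/(-27392) - 36778/35297 = -1*4*(-⅕)*(-1/27392) - 36778*1/35297 = (⅘)*(-1/27392) - 36778/35297 = -1/34240 - 36778/35297 = -1259314017/1208569280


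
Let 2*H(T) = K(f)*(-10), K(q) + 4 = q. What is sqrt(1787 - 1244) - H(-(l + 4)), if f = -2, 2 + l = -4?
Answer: -30 + sqrt(543) ≈ -6.6976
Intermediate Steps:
l = -6 (l = -2 - 4 = -6)
K(q) = -4 + q
H(T) = 30 (H(T) = ((-4 - 2)*(-10))/2 = (-6*(-10))/2 = (1/2)*60 = 30)
sqrt(1787 - 1244) - H(-(l + 4)) = sqrt(1787 - 1244) - 1*30 = sqrt(543) - 30 = -30 + sqrt(543)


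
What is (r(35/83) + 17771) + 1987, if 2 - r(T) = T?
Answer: 1640045/83 ≈ 19760.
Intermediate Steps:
r(T) = 2 - T
(r(35/83) + 17771) + 1987 = ((2 - 35/83) + 17771) + 1987 = (131/83 + 17771) + 1987 = 1475124/83 + 1987 = 1640045/83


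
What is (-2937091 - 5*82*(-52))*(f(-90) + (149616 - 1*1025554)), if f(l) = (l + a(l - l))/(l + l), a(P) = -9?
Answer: 51080660290479/20 ≈ 2.5540e+12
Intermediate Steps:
f(l) = (-9 + l)/(2*l) (f(l) = (l - 9)/(l + l) = (-9 + l)/((2*l)) = (-9 + l)*(1/(2*l)) = (-9 + l)/(2*l))
(-2937091 - 5*82*(-52))*(f(-90) + (149616 - 1*1025554)) = (-2937091 - 5*82*(-52))*((½)*(-9 - 90)/(-90) + (149616 - 1*1025554)) = (-2937091 - 410*(-52))*((½)*(-1/90)*(-99) + (149616 - 1025554)) = (-2937091 + 21320)*(11/20 - 875938) = -2915771*(-17518749/20) = 51080660290479/20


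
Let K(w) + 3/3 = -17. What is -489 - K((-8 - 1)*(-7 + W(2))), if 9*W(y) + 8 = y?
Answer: -471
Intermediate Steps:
W(y) = -8/9 + y/9
K(w) = -18 (K(w) = -1 - 17 = -18)
-489 - K((-8 - 1)*(-7 + W(2))) = -489 - 1*(-18) = -489 + 18 = -471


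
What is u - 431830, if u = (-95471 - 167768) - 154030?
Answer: -849099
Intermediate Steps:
u = -417269 (u = -263239 - 154030 = -417269)
u - 431830 = -417269 - 431830 = -849099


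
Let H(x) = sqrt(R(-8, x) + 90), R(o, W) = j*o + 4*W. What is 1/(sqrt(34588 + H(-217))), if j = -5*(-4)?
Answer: 1/sqrt(34588 + I*sqrt(938)) ≈ 0.005377 - 2.38e-6*I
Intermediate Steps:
j = 20
R(o, W) = 4*W + 20*o (R(o, W) = 20*o + 4*W = 4*W + 20*o)
H(x) = sqrt(-70 + 4*x) (H(x) = sqrt((4*x + 20*(-8)) + 90) = sqrt((4*x - 160) + 90) = sqrt((-160 + 4*x) + 90) = sqrt(-70 + 4*x))
1/(sqrt(34588 + H(-217))) = 1/(sqrt(34588 + sqrt(-70 + 4*(-217)))) = 1/(sqrt(34588 + sqrt(-70 - 868))) = 1/(sqrt(34588 + sqrt(-938))) = 1/(sqrt(34588 + I*sqrt(938))) = 1/sqrt(34588 + I*sqrt(938))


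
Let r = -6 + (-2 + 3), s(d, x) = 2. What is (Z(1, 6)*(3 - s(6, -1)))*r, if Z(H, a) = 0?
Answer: 0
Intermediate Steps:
r = -5 (r = -6 + 1 = -5)
(Z(1, 6)*(3 - s(6, -1)))*r = (0*(3 - 1*2))*(-5) = (0*(3 - 2))*(-5) = (0*1)*(-5) = 0*(-5) = 0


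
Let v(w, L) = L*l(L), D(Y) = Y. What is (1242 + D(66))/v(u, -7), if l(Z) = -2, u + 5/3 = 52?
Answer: 654/7 ≈ 93.429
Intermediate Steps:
u = 151/3 (u = -5/3 + 52 = 151/3 ≈ 50.333)
v(w, L) = -2*L (v(w, L) = L*(-2) = -2*L)
(1242 + D(66))/v(u, -7) = (1242 + 66)/((-2*(-7))) = 1308/14 = 1308*(1/14) = 654/7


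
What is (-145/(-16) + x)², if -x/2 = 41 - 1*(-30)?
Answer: 4524129/256 ≈ 17672.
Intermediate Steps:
x = -142 (x = -2*(41 - 1*(-30)) = -2*(41 + 30) = -2*71 = -142)
(-145/(-16) + x)² = (-145/(-16) - 142)² = (-145*(-1/16) - 142)² = (145/16 - 142)² = (-2127/16)² = 4524129/256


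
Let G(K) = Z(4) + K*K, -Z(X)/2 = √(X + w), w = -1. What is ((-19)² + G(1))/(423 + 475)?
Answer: 181/449 - √3/449 ≈ 0.39926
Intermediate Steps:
Z(X) = -2*√(-1 + X) (Z(X) = -2*√(X - 1) = -2*√(-1 + X))
G(K) = K² - 2*√3 (G(K) = -2*√(-1 + 4) + K*K = -2*√3 + K² = K² - 2*√3)
((-19)² + G(1))/(423 + 475) = ((-19)² + (1² - 2*√3))/(423 + 475) = (361 + (1 - 2*√3))/898 = (362 - 2*√3)*(1/898) = 181/449 - √3/449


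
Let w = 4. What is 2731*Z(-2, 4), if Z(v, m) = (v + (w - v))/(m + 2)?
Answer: 5462/3 ≈ 1820.7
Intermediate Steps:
Z(v, m) = 4/(2 + m) (Z(v, m) = (v + (4 - v))/(m + 2) = 4/(2 + m))
2731*Z(-2, 4) = 2731*(4/(2 + 4)) = 2731*(4/6) = 2731*(4*(1/6)) = 2731*(2/3) = 5462/3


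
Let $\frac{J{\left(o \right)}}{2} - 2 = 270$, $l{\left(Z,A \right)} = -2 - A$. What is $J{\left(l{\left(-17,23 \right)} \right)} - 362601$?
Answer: $-362057$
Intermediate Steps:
$J{\left(o \right)} = 544$ ($J{\left(o \right)} = 4 + 2 \cdot 270 = 4 + 540 = 544$)
$J{\left(l{\left(-17,23 \right)} \right)} - 362601 = 544 - 362601 = -362057$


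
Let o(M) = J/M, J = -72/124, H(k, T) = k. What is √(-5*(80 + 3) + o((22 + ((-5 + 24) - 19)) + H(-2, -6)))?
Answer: I*√39884290/310 ≈ 20.372*I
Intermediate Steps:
J = -18/31 (J = -72*1/124 = -18/31 ≈ -0.58065)
o(M) = -18/(31*M)
√(-5*(80 + 3) + o((22 + ((-5 + 24) - 19)) + H(-2, -6))) = √(-5*(80 + 3) - 18/(31*((22 + ((-5 + 24) - 19)) - 2))) = √(-5*83 - 18/(31*((22 + (19 - 19)) - 2))) = √(-415 - 18/(31*((22 + 0) - 2))) = √(-415 - 18/(31*(22 - 2))) = √(-415 - 18/31/20) = √(-415 - 18/31*1/20) = √(-415 - 9/310) = √(-128659/310) = I*√39884290/310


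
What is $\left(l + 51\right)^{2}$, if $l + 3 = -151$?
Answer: $10609$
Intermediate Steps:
$l = -154$ ($l = -3 - 151 = -154$)
$\left(l + 51\right)^{2} = \left(-154 + 51\right)^{2} = \left(-103\right)^{2} = 10609$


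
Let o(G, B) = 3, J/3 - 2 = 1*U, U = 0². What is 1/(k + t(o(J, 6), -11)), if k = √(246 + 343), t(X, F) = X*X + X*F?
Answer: 24/13 + √589/13 ≈ 3.7130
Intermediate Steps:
U = 0
J = 6 (J = 6 + 3*(1*0) = 6 + 3*0 = 6 + 0 = 6)
t(X, F) = X² + F*X
k = √589 ≈ 24.269
1/(k + t(o(J, 6), -11)) = 1/(√589 + 3*(-11 + 3)) = 1/(√589 + 3*(-8)) = 1/(√589 - 24) = 1/(-24 + √589)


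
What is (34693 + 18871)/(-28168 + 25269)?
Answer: -53564/2899 ≈ -18.477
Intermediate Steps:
(34693 + 18871)/(-28168 + 25269) = 53564/(-2899) = 53564*(-1/2899) = -53564/2899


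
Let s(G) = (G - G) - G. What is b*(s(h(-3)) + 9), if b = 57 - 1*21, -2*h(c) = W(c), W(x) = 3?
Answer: 378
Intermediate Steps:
h(c) = -3/2 (h(c) = -1/2*3 = -3/2)
b = 36 (b = 57 - 21 = 36)
s(G) = -G (s(G) = 0 - G = -G)
b*(s(h(-3)) + 9) = 36*(-1*(-3/2) + 9) = 36*(3/2 + 9) = 36*(21/2) = 378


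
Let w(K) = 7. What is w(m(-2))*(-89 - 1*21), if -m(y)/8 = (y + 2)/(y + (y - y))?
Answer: -770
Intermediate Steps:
m(y) = -8*(2 + y)/y (m(y) = -8*(y + 2)/(y + (y - y)) = -8*(2 + y)/(y + 0) = -8*(2 + y)/y)
w(m(-2))*(-89 - 1*21) = 7*(-89 - 1*21) = 7*(-89 - 21) = 7*(-110) = -770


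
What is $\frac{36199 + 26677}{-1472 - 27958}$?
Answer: $- \frac{31438}{14715} \approx -2.1365$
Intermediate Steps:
$\frac{36199 + 26677}{-1472 - 27958} = \frac{62876}{-29430} = 62876 \left(- \frac{1}{29430}\right) = - \frac{31438}{14715}$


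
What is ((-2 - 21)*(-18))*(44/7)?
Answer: 18216/7 ≈ 2602.3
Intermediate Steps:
((-2 - 21)*(-18))*(44/7) = (-23*(-18))*(44*(1/7)) = 414*(44/7) = 18216/7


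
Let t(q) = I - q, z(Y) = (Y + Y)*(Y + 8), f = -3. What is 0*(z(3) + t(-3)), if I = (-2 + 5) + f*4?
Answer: 0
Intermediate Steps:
z(Y) = 2*Y*(8 + Y) (z(Y) = (2*Y)*(8 + Y) = 2*Y*(8 + Y))
I = -9 (I = (-2 + 5) - 3*4 = 3 - 12 = -9)
t(q) = -9 - q
0*(z(3) + t(-3)) = 0*(2*3*(8 + 3) + (-9 - 1*(-3))) = 0*(2*3*11 + (-9 + 3)) = 0*(66 - 6) = 0*60 = 0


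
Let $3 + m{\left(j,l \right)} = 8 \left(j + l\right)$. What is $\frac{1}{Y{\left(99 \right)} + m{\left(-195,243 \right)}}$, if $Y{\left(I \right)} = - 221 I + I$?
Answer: $- \frac{1}{21399} \approx -4.6731 \cdot 10^{-5}$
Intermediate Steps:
$m{\left(j,l \right)} = -3 + 8 j + 8 l$ ($m{\left(j,l \right)} = -3 + 8 \left(j + l\right) = -3 + \left(8 j + 8 l\right) = -3 + 8 j + 8 l$)
$Y{\left(I \right)} = - 220 I$
$\frac{1}{Y{\left(99 \right)} + m{\left(-195,243 \right)}} = \frac{1}{\left(-220\right) 99 + \left(-3 + 8 \left(-195\right) + 8 \cdot 243\right)} = \frac{1}{-21780 - -381} = \frac{1}{-21780 + 381} = \frac{1}{-21399} = - \frac{1}{21399}$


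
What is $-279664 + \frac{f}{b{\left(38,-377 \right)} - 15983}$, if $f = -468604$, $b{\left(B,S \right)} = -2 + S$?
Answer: $- \frac{2287696882}{8181} \approx -2.7964 \cdot 10^{5}$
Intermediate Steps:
$-279664 + \frac{f}{b{\left(38,-377 \right)} - 15983} = -279664 - \frac{468604}{\left(-2 - 377\right) - 15983} = -279664 - \frac{468604}{-379 - 15983} = -279664 - \frac{468604}{-16362} = -279664 - - \frac{234302}{8181} = -279664 + \frac{234302}{8181} = - \frac{2287696882}{8181}$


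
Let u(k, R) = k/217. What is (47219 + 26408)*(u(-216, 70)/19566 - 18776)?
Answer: -326083978268732/235879 ≈ -1.3824e+9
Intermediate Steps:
u(k, R) = k/217 (u(k, R) = k*(1/217) = k/217)
(47219 + 26408)*(u(-216, 70)/19566 - 18776) = (47219 + 26408)*(((1/217)*(-216))/19566 - 18776) = 73627*(-216/217*1/19566 - 18776) = 73627*(-12/235879 - 18776) = 73627*(-4428864116/235879) = -326083978268732/235879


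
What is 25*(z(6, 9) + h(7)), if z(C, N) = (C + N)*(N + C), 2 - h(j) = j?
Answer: 5500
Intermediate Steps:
h(j) = 2 - j
z(C, N) = (C + N)**2 (z(C, N) = (C + N)*(C + N) = (C + N)**2)
25*(z(6, 9) + h(7)) = 25*((6 + 9)**2 + (2 - 1*7)) = 25*(15**2 + (2 - 7)) = 25*(225 - 5) = 25*220 = 5500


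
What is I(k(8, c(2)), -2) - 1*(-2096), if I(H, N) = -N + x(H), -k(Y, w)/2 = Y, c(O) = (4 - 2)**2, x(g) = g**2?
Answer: 2354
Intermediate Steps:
c(O) = 4 (c(O) = 2**2 = 4)
k(Y, w) = -2*Y
I(H, N) = H**2 - N (I(H, N) = -N + H**2 = H**2 - N)
I(k(8, c(2)), -2) - 1*(-2096) = ((-2*8)**2 - 1*(-2)) - 1*(-2096) = ((-16)**2 + 2) + 2096 = (256 + 2) + 2096 = 258 + 2096 = 2354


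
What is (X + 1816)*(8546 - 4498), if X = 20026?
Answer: 88416416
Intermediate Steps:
(X + 1816)*(8546 - 4498) = (20026 + 1816)*(8546 - 4498) = 21842*4048 = 88416416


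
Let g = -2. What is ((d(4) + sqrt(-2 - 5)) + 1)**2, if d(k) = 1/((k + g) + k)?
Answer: -203/36 + 7*I*sqrt(7)/3 ≈ -5.6389 + 6.1734*I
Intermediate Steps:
d(k) = 1/(-2 + 2*k) (d(k) = 1/((k - 2) + k) = 1/((-2 + k) + k) = 1/(-2 + 2*k))
((d(4) + sqrt(-2 - 5)) + 1)**2 = ((1/(2*(-1 + 4)) + sqrt(-2 - 5)) + 1)**2 = (((1/2)/3 + sqrt(-7)) + 1)**2 = (((1/2)*(1/3) + I*sqrt(7)) + 1)**2 = ((1/6 + I*sqrt(7)) + 1)**2 = (7/6 + I*sqrt(7))**2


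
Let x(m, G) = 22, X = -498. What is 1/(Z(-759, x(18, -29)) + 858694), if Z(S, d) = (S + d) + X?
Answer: 1/857459 ≈ 1.1662e-6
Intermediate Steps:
Z(S, d) = -498 + S + d (Z(S, d) = (S + d) - 498 = -498 + S + d)
1/(Z(-759, x(18, -29)) + 858694) = 1/((-498 - 759 + 22) + 858694) = 1/(-1235 + 858694) = 1/857459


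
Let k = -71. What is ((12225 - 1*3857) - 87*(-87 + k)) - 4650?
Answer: 17464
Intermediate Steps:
((12225 - 1*3857) - 87*(-87 + k)) - 4650 = ((12225 - 1*3857) - 87*(-87 - 71)) - 4650 = ((12225 - 3857) - 87*(-158)) - 4650 = (8368 + 13746) - 4650 = 22114 - 4650 = 17464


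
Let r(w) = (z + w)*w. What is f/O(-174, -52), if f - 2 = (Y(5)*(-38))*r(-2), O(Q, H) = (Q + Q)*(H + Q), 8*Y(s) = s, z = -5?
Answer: -661/157296 ≈ -0.0042023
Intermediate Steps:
Y(s) = s/8
r(w) = w*(-5 + w) (r(w) = (-5 + w)*w = w*(-5 + w))
O(Q, H) = 2*Q*(H + Q) (O(Q, H) = (2*Q)*(H + Q) = 2*Q*(H + Q))
f = -661/2 (f = 2 + (((⅛)*5)*(-38))*(-2*(-5 - 2)) = 2 + ((5/8)*(-38))*(-2*(-7)) = 2 - 95/4*14 = 2 - 665/2 = -661/2 ≈ -330.50)
f/O(-174, -52) = -661*(-1/(348*(-52 - 174)))/2 = -661/(2*(2*(-174)*(-226))) = -661/2/78648 = -661/2*1/78648 = -661/157296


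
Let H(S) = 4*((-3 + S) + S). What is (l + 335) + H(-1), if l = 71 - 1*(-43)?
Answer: 429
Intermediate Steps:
H(S) = -12 + 8*S (H(S) = 4*(-3 + 2*S) = -12 + 8*S)
l = 114 (l = 71 + 43 = 114)
(l + 335) + H(-1) = (114 + 335) + (-12 + 8*(-1)) = 449 + (-12 - 8) = 449 - 20 = 429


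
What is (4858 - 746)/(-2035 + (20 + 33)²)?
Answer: 2056/387 ≈ 5.3127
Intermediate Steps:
(4858 - 746)/(-2035 + (20 + 33)²) = 4112/(-2035 + 53²) = 4112/(-2035 + 2809) = 4112/774 = 4112*(1/774) = 2056/387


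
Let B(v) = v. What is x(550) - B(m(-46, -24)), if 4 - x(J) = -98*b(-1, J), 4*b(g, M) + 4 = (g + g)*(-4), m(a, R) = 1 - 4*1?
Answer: 105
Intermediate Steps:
m(a, R) = -3 (m(a, R) = 1 - 4 = -3)
b(g, M) = -1 - 2*g (b(g, M) = -1 + ((g + g)*(-4))/4 = -1 + ((2*g)*(-4))/4 = -1 + (-8*g)/4 = -1 - 2*g)
x(J) = 102 (x(J) = 4 - (-98)*(-1 - 2*(-1)) = 4 - (-98)*(-1 + 2) = 4 - (-98) = 4 - 1*(-98) = 4 + 98 = 102)
x(550) - B(m(-46, -24)) = 102 - 1*(-3) = 102 + 3 = 105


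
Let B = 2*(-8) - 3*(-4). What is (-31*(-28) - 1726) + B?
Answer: -862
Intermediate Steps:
B = -4 (B = -16 + 12 = -4)
(-31*(-28) - 1726) + B = (-31*(-28) - 1726) - 4 = (868 - 1726) - 4 = -858 - 4 = -862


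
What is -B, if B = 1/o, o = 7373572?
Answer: -1/7373572 ≈ -1.3562e-7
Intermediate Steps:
B = 1/7373572 ≈ 1.3562e-7
-B = -1*1/7373572 = -1/7373572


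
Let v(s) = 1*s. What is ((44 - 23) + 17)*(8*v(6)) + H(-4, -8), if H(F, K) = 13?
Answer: 1837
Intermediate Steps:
v(s) = s
((44 - 23) + 17)*(8*v(6)) + H(-4, -8) = ((44 - 23) + 17)*(8*6) + 13 = (21 + 17)*48 + 13 = 38*48 + 13 = 1824 + 13 = 1837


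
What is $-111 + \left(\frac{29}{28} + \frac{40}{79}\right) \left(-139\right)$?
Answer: $- \frac{719661}{2212} \approx -325.34$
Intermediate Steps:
$-111 + \left(\frac{29}{28} + \frac{40}{79}\right) \left(-139\right) = -111 + \frac{3411}{2212} \left(-139\right) = -111 - \frac{474129}{2212} = - \frac{719661}{2212}$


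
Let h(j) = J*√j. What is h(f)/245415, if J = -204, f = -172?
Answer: -136*I*√43/81805 ≈ -0.010902*I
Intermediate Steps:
h(j) = -204*√j
h(f)/245415 = -408*I*√43/245415 = -408*I*√43*(1/245415) = -136*I*√43/81805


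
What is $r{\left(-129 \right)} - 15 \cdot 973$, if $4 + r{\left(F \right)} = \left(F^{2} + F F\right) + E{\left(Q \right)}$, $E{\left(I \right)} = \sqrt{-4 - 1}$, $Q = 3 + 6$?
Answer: $18683 + i \sqrt{5} \approx 18683.0 + 2.2361 i$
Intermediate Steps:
$Q = 9$
$E{\left(I \right)} = i \sqrt{5}$ ($E{\left(I \right)} = \sqrt{-5} = i \sqrt{5}$)
$r{\left(F \right)} = -4 + 2 F^{2} + i \sqrt{5}$ ($r{\left(F \right)} = -4 + \left(\left(F^{2} + F F\right) + i \sqrt{5}\right) = -4 + \left(\left(F^{2} + F^{2}\right) + i \sqrt{5}\right) = -4 + \left(2 F^{2} + i \sqrt{5}\right) = -4 + 2 F^{2} + i \sqrt{5}$)
$r{\left(-129 \right)} - 15 \cdot 973 = \left(-4 + 2 \left(-129\right)^{2} + i \sqrt{5}\right) - 15 \cdot 973 = \left(-4 + 2 \cdot 16641 + i \sqrt{5}\right) - 14595 = \left(-4 + 33282 + i \sqrt{5}\right) - 14595 = \left(33278 + i \sqrt{5}\right) - 14595 = 18683 + i \sqrt{5}$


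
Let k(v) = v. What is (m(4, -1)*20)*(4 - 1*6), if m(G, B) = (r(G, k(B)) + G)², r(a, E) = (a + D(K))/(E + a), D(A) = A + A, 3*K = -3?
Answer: -7840/9 ≈ -871.11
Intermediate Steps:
K = -1 (K = (⅓)*(-3) = -1)
D(A) = 2*A
r(a, E) = (-2 + a)/(E + a) (r(a, E) = (a + 2*(-1))/(E + a) = (a - 2)/(E + a) = (-2 + a)/(E + a))
m(G, B) = (G + (-2 + G)/(B + G))² (m(G, B) = ((-2 + G)/(B + G) + G)² = (G + (-2 + G)/(B + G))²)
(m(4, -1)*20)*(4 - 1*6) = (((-2 + 4 + 4*(-1 + 4))²/(-1 + 4)²)*20)*(4 - 1*6) = (((-2 + 4 + 4*3)²/3²)*20)*(4 - 6) = (((-2 + 4 + 12)²/9)*20)*(-2) = (((⅑)*14²)*20)*(-2) = (((⅑)*196)*20)*(-2) = ((196/9)*20)*(-2) = (3920/9)*(-2) = -7840/9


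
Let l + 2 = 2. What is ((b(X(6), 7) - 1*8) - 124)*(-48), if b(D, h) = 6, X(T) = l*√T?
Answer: 6048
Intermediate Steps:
l = 0 (l = -2 + 2 = 0)
X(T) = 0 (X(T) = 0*√T = 0)
((b(X(6), 7) - 1*8) - 124)*(-48) = ((6 - 1*8) - 124)*(-48) = ((6 - 8) - 124)*(-48) = (-2 - 124)*(-48) = -126*(-48) = 6048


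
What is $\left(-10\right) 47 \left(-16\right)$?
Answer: $7520$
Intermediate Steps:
$\left(-10\right) 47 \left(-16\right) = \left(-470\right) \left(-16\right) = 7520$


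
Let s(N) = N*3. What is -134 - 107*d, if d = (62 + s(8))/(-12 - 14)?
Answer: 2859/13 ≈ 219.92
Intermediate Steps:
s(N) = 3*N
d = -43/13 (d = (62 + 3*8)/(-12 - 14) = (62 + 24)/(-26) = 86*(-1/26) = -43/13 ≈ -3.3077)
-134 - 107*d = -134 - 107*(-43/13) = -134 + 4601/13 = 2859/13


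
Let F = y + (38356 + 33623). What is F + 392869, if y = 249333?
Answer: 714181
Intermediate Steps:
F = 321312 (F = 249333 + (38356 + 33623) = 249333 + 71979 = 321312)
F + 392869 = 321312 + 392869 = 714181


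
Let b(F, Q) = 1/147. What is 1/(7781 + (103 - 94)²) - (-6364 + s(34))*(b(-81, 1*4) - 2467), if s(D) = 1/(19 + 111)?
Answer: -30241039942803/1926190 ≈ -1.5700e+7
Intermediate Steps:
s(D) = 1/130
b(F, Q) = 1/147
1/(7781 + (103 - 94)²) - (-6364 + s(34))*(b(-81, 1*4) - 2467) = 1/(7781 + (103 - 94)²) - (-6364 + 1/130)*(1/147 - 2467) = 1/(7781 + 9²) - (-827319)*(-362648)/(130*147) = 1/(7781 + 81) - 1*3846481804/245 = 1/7862 - 3846481804/245 = -30241039942803/1926190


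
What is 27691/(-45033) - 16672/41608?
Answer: -237869663/234216633 ≈ -1.0156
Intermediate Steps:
27691/(-45033) - 16672/41608 = 27691*(-1/45033) - 16672*1/41608 = -27691/45033 - 2084/5201 = -237869663/234216633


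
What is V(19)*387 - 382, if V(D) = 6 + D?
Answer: 9293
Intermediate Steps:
V(19)*387 - 382 = (6 + 19)*387 - 382 = 25*387 - 382 = 9675 - 382 = 9293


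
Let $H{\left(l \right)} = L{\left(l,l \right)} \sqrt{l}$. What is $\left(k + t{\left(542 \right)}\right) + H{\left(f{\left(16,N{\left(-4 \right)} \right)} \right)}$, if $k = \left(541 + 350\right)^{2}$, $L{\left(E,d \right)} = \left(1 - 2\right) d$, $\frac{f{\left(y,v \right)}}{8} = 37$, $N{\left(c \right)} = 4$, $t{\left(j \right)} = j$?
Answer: $794423 - 592 \sqrt{74} \approx 7.8933 \cdot 10^{5}$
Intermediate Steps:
$f{\left(y,v \right)} = 296$ ($f{\left(y,v \right)} = 8 \cdot 37 = 296$)
$L{\left(E,d \right)} = - d$
$H{\left(l \right)} = - l^{\frac{3}{2}}$ ($H{\left(l \right)} = - l \sqrt{l} = - l^{\frac{3}{2}}$)
$k = 793881$ ($k = 891^{2} = 793881$)
$\left(k + t{\left(542 \right)}\right) + H{\left(f{\left(16,N{\left(-4 \right)} \right)} \right)} = \left(793881 + 542\right) - 296^{\frac{3}{2}} = 794423 - 592 \sqrt{74}$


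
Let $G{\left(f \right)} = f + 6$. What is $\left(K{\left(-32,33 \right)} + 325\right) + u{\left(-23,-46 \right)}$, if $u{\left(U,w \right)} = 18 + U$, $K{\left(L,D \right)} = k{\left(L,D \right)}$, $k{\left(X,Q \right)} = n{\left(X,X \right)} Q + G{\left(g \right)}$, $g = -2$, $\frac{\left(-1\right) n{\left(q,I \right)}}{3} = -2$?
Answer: $522$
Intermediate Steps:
$n{\left(q,I \right)} = 6$ ($n{\left(q,I \right)} = \left(-3\right) \left(-2\right) = 6$)
$G{\left(f \right)} = 6 + f$
$k{\left(X,Q \right)} = 4 + 6 Q$ ($k{\left(X,Q \right)} = 6 Q + \left(6 - 2\right) = 6 Q + 4 = 4 + 6 Q$)
$K{\left(L,D \right)} = 4 + 6 D$
$\left(K{\left(-32,33 \right)} + 325\right) + u{\left(-23,-46 \right)} = \left(\left(4 + 6 \cdot 33\right) + 325\right) + \left(18 - 23\right) = \left(\left(4 + 198\right) + 325\right) - 5 = \left(202 + 325\right) - 5 = 527 - 5 = 522$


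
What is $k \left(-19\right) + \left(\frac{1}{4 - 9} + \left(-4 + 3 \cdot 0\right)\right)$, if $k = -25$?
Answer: $\frac{2354}{5} \approx 470.8$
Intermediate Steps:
$k \left(-19\right) + \left(\frac{1}{4 - 9} + \left(-4 + 3 \cdot 0\right)\right) = \left(-25\right) \left(-19\right) + \left(\frac{1}{4 - 9} + \left(-4 + 3 \cdot 0\right)\right) = 475 + \left(\frac{1}{-5} + \left(-4 + 0\right)\right) = 475 - \frac{21}{5} = \frac{2354}{5}$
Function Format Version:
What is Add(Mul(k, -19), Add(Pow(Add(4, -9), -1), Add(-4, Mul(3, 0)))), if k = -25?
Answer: Rational(2354, 5) ≈ 470.80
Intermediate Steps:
Add(Mul(k, -19), Add(Pow(Add(4, -9), -1), Add(-4, Mul(3, 0)))) = Add(Mul(-25, -19), Add(Pow(Add(4, -9), -1), Add(-4, Mul(3, 0)))) = Add(475, Add(Pow(-5, -1), Add(-4, 0))) = Add(475, Add(Rational(-1, 5), -4)) = Add(475, Rational(-21, 5)) = Rational(2354, 5)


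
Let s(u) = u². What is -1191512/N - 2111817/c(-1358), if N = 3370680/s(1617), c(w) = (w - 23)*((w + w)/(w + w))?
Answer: -59656877156584/64651515 ≈ -9.2275e+5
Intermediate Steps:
c(w) = -23 + w (c(w) = (-23 + w)*((2*w)/((2*w))) = (-23 + w)*((2*w)*(1/(2*w))) = (-23 + w)*1 = -23 + w)
N = 374520/290521 (N = 3370680/(1617²) = 3370680/2614689 = 3370680*(1/2614689) = 374520/290521 ≈ 1.2891)
-1191512/N - 2111817/c(-1358) = -1191512/374520/290521 - 2111817/(-23 - 1358) = -1191512*290521/374520 - 2111817/(-1381) = -43269907219/46815 - 2111817*(-1/1381) = -43269907219/46815 + 2111817/1381 = -59656877156584/64651515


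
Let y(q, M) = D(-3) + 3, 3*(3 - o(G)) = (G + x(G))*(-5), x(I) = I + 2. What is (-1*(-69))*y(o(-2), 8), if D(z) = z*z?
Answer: 828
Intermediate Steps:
x(I) = 2 + I
D(z) = z²
o(G) = 19/3 + 10*G/3 (o(G) = 3 - (G + (2 + G))*(-5)/3 = 3 - (2 + 2*G)*(-5)/3 = 3 - (-10 - 10*G)/3 = 3 + (10/3 + 10*G/3) = 19/3 + 10*G/3)
y(q, M) = 12 (y(q, M) = (-3)² + 3 = 9 + 3 = 12)
(-1*(-69))*y(o(-2), 8) = -1*(-69)*12 = 69*12 = 828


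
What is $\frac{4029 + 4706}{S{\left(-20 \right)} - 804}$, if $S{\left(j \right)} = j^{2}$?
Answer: $- \frac{8735}{404} \approx -21.621$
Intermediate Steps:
$\frac{4029 + 4706}{S{\left(-20 \right)} - 804} = \frac{4029 + 4706}{\left(-20\right)^{2} - 804} = \frac{8735}{400 - 804} = \frac{8735}{-404} = 8735 \left(- \frac{1}{404}\right) = - \frac{8735}{404}$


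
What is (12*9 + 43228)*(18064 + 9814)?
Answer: 1208121008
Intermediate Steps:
(12*9 + 43228)*(18064 + 9814) = (108 + 43228)*27878 = 43336*27878 = 1208121008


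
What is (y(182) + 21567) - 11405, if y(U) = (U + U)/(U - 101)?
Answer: 823486/81 ≈ 10167.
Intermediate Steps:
y(U) = 2*U/(-101 + U) (y(U) = (2*U)/(-101 + U) = 2*U/(-101 + U))
(y(182) + 21567) - 11405 = (2*182/(-101 + 182) + 21567) - 11405 = (2*182/81 + 21567) - 11405 = (2*182*(1/81) + 21567) - 11405 = (364/81 + 21567) - 11405 = 1747291/81 - 11405 = 823486/81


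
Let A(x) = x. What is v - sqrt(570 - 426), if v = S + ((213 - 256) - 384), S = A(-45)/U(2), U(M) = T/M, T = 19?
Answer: -8431/19 ≈ -443.74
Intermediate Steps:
U(M) = 19/M
S = -90/19 (S = -45/(19/2) = -45/(19*(1/2)) = -45/19/2 = -45*2/19 = -90/19 ≈ -4.7368)
v = -8203/19 (v = -90/19 + ((213 - 256) - 384) = -90/19 + (-43 - 384) = -90/19 - 427 = -8203/19 ≈ -431.74)
v - sqrt(570 - 426) = -8203/19 - sqrt(570 - 426) = -8203/19 - sqrt(144) = -8203/19 - 1*12 = -8203/19 - 12 = -8431/19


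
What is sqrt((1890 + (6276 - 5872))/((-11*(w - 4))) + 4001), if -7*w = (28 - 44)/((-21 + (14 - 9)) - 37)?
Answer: sqrt(11033149710)/1650 ≈ 63.660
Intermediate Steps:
w = -16/371 (w = -(28 - 44)/(7*((-21 + (14 - 9)) - 37)) = -(-16)/(7*((-21 + 5) - 37)) = -(-16)/(7*(-16 - 37)) = -(-16)/(7*(-53)) = -(-16)*(-1)/(7*53) = -1/7*16/53 = -16/371 ≈ -0.043127)
sqrt((1890 + (6276 - 5872))/((-11*(w - 4))) + 4001) = sqrt((1890 + (6276 - 5872))/((-11*(-16/371 - 4))) + 4001) = sqrt((1890 + 404)/((-11*(-1500/371))) + 4001) = sqrt(2294/(16500/371) + 4001) = sqrt(2294*(371/16500) + 4001) = sqrt(425537/8250 + 4001) = sqrt(33433787/8250) = sqrt(11033149710)/1650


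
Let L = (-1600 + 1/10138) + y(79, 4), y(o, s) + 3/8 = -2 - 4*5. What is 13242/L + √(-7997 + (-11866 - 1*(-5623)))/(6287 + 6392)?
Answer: -536989584/65790547 + 4*I*√890/12679 ≈ -8.1621 + 0.0094117*I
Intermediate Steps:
y(o, s) = -179/8 (y(o, s) = -3/8 + (-2 - 4*5) = -3/8 + (-2 - 20) = -3/8 - 22 = -179/8)
L = -65790547/40552 (L = (-1600 + 1/10138) - 179/8 = -16220799/10138 - 179/8 = -65790547/40552 ≈ -1622.4)
13242/L + √(-7997 + (-11866 - 1*(-5623)))/(6287 + 6392) = 13242/(-65790547/40552) + √(-7997 + (-11866 - 1*(-5623)))/(6287 + 6392) = 13242*(-40552/65790547) + √(-7997 + (-11866 + 5623))/12679 = -536989584/65790547 + √(-7997 - 6243)*(1/12679) = -536989584/65790547 + √(-14240)*(1/12679) = -536989584/65790547 + (4*I*√890)*(1/12679) = -536989584/65790547 + 4*I*√890/12679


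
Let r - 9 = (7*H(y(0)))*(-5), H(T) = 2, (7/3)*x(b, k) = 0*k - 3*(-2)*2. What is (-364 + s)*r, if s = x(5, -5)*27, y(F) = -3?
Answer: 96136/7 ≈ 13734.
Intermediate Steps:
x(b, k) = 36/7 (x(b, k) = 3*(0*k - 3*(-2)*2)/7 = 3*(0 + 6*2)/7 = 3*(0 + 12)/7 = (3/7)*12 = 36/7)
r = -61 (r = 9 + (7*2)*(-5) = 9 + 14*(-5) = 9 - 70 = -61)
s = 972/7 (s = (36/7)*27 = 972/7 ≈ 138.86)
(-364 + s)*r = (-364 + 972/7)*(-61) = -1576/7*(-61) = 96136/7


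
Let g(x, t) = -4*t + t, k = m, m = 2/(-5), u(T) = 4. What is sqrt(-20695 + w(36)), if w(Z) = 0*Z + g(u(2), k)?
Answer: I*sqrt(517345)/5 ≈ 143.85*I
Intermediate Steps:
m = -2/5 (m = 2*(-1/5) = -2/5 ≈ -0.40000)
k = -2/5 ≈ -0.40000
g(x, t) = -3*t
w(Z) = 6/5 (w(Z) = 0*Z - 3*(-2/5) = 0 + 6/5 = 6/5)
sqrt(-20695 + w(36)) = sqrt(-20695 + 6/5) = sqrt(-103469/5) = I*sqrt(517345)/5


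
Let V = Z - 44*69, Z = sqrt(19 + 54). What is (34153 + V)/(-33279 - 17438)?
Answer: -31117/50717 - sqrt(73)/50717 ≈ -0.61371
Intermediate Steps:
Z = sqrt(73) ≈ 8.5440
V = -3036 + sqrt(73) (V = sqrt(73) - 44*69 = sqrt(73) - 3036 = -3036 + sqrt(73) ≈ -3027.5)
(34153 + V)/(-33279 - 17438) = (34153 + (-3036 + sqrt(73)))/(-33279 - 17438) = (31117 + sqrt(73))/(-50717) = (31117 + sqrt(73))*(-1/50717) = -31117/50717 - sqrt(73)/50717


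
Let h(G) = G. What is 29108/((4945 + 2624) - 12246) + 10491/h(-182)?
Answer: -4181851/65478 ≈ -63.867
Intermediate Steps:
29108/((4945 + 2624) - 12246) + 10491/h(-182) = 29108/((4945 + 2624) - 12246) + 10491/(-182) = 29108/(7569 - 12246) + 10491*(-1/182) = 29108/(-4677) - 807/14 = 29108*(-1/4677) - 807/14 = -29108/4677 - 807/14 = -4181851/65478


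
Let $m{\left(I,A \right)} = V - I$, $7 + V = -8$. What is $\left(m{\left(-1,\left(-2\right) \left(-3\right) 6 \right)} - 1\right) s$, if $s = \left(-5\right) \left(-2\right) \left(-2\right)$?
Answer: $300$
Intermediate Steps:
$V = -15$ ($V = -7 - 8 = -15$)
$s = -20$ ($s = 10 \left(-2\right) = -20$)
$m{\left(I,A \right)} = -15 - I$
$\left(m{\left(-1,\left(-2\right) \left(-3\right) 6 \right)} - 1\right) s = \left(\left(-15 - -1\right) - 1\right) \left(-20\right) = \left(\left(-15 + 1\right) - 1\right) \left(-20\right) = \left(-14 - 1\right) \left(-20\right) = \left(-15\right) \left(-20\right) = 300$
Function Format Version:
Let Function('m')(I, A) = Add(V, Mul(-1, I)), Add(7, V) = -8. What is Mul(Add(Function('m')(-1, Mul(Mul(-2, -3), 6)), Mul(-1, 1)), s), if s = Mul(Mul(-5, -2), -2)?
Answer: 300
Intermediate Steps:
V = -15 (V = Add(-7, -8) = -15)
s = -20 (s = Mul(10, -2) = -20)
Function('m')(I, A) = Add(-15, Mul(-1, I))
Mul(Add(Function('m')(-1, Mul(Mul(-2, -3), 6)), Mul(-1, 1)), s) = Mul(Add(Add(-15, Mul(-1, -1)), Mul(-1, 1)), -20) = Mul(Add(Add(-15, 1), -1), -20) = Mul(Add(-14, -1), -20) = Mul(-15, -20) = 300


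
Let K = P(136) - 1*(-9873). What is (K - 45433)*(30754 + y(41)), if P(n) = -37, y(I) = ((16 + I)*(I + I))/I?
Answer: -1098808196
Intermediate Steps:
y(I) = 32 + 2*I (y(I) = ((16 + I)*(2*I))/I = (2*I*(16 + I))/I = 32 + 2*I)
K = 9836 (K = -37 - 1*(-9873) = -37 + 9873 = 9836)
(K - 45433)*(30754 + y(41)) = (9836 - 45433)*(30754 + (32 + 2*41)) = -35597*(30754 + (32 + 82)) = -35597*(30754 + 114) = -35597*30868 = -1098808196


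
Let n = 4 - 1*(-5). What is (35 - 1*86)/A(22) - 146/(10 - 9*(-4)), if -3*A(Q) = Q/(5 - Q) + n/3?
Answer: 57706/667 ≈ 86.516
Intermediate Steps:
n = 9 (n = 4 + 5 = 9)
A(Q) = -1 - Q/(3*(5 - Q)) (A(Q) = -(Q/(5 - Q) + 9/3)/3 = -(Q/(5 - Q) + 9*(1/3))/3 = -(Q/(5 - Q) + 3)/3 = -(3 + Q/(5 - Q))/3 = -1 - Q/(3*(5 - Q)))
(35 - 1*86)/A(22) - 146/(10 - 9*(-4)) = (35 - 1*86)/(((15 - 2*22)/(3*(-5 + 22)))) - 146/(10 - 9*(-4)) = (35 - 86)/(((1/3)*(15 - 44)/17)) - 146/(10 + 36) = -51/((1/3)*(1/17)*(-29)) - 146/46 = -51/(-29/51) - 146*1/46 = -51*(-51/29) - 73/23 = 2601/29 - 73/23 = 57706/667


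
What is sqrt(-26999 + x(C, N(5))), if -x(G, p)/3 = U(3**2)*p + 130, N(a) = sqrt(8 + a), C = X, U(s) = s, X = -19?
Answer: sqrt(-27389 - 27*sqrt(13)) ≈ 165.79*I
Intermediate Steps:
C = -19
x(G, p) = -390 - 27*p (x(G, p) = -3*(3**2*p + 130) = -3*(9*p + 130) = -3*(130 + 9*p) = -390 - 27*p)
sqrt(-26999 + x(C, N(5))) = sqrt(-26999 + (-390 - 27*sqrt(8 + 5))) = sqrt(-26999 + (-390 - 27*sqrt(13))) = sqrt(-27389 - 27*sqrt(13))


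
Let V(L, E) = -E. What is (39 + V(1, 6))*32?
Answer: 1056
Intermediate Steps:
(39 + V(1, 6))*32 = (39 - 1*6)*32 = (39 - 6)*32 = 33*32 = 1056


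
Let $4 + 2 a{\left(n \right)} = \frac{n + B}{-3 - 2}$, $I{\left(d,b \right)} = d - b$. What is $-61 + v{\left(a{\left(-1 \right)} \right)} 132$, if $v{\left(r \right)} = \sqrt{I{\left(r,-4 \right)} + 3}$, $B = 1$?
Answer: $-61 + 132 \sqrt{5} \approx 234.16$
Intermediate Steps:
$a{\left(n \right)} = - \frac{21}{10} - \frac{n}{10}$ ($a{\left(n \right)} = -2 + \frac{\left(n + 1\right) \frac{1}{-3 - 2}}{2} = -2 + \frac{\left(1 + n\right) \frac{1}{-5}}{2} = -2 + \frac{\left(1 + n\right) \left(- \frac{1}{5}\right)}{2} = -2 + \frac{- \frac{1}{5} - \frac{n}{5}}{2} = -2 - \left(\frac{1}{10} + \frac{n}{10}\right) = - \frac{21}{10} - \frac{n}{10}$)
$v{\left(r \right)} = \sqrt{7 + r}$ ($v{\left(r \right)} = \sqrt{\left(r - -4\right) + 3} = \sqrt{\left(r + 4\right) + 3} = \sqrt{\left(4 + r\right) + 3} = \sqrt{7 + r}$)
$-61 + v{\left(a{\left(-1 \right)} \right)} 132 = -61 + \sqrt{7 - 2} \cdot 132 = -61 + \sqrt{5} \cdot 132 = -61 + 132 \sqrt{5}$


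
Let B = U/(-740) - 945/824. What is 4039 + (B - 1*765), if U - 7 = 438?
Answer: 99764413/30488 ≈ 3272.3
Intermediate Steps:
U = 445 (U = 7 + 438 = 445)
B = -53299/30488 (B = 445/(-740) - 945/824 = 445*(-1/740) - 945*1/824 = -89/148 - 945/824 = -53299/30488 ≈ -1.7482)
4039 + (B - 1*765) = 4039 + (-53299/30488 - 1*765) = 4039 + (-53299/30488 - 765) = 4039 - 23376619/30488 = 99764413/30488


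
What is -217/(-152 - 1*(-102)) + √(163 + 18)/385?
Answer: 217/50 + √181/385 ≈ 4.3749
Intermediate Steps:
-217/(-152 - 1*(-102)) + √(163 + 18)/385 = -217/(-152 + 102) + √181*(1/385) = -217/(-50) + √181/385 = -217*(-1/50) + √181/385 = 217/50 + √181/385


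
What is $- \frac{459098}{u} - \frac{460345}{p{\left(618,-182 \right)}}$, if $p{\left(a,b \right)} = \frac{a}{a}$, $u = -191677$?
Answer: $- \frac{88237089467}{191677} \approx -4.6034 \cdot 10^{5}$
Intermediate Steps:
$p{\left(a,b \right)} = 1$
$- \frac{459098}{u} - \frac{460345}{p{\left(618,-182 \right)}} = - \frac{459098}{-191677} - \frac{460345}{1} = \left(-459098\right) \left(- \frac{1}{191677}\right) - 460345 = \frac{459098}{191677} - 460345 = - \frac{88237089467}{191677}$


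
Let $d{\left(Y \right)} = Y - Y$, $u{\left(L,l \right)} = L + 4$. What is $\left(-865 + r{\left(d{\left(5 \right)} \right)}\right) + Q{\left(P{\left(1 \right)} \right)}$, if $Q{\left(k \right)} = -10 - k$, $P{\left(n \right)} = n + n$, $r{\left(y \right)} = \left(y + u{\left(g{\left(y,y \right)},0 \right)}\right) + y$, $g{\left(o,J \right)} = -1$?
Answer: $-874$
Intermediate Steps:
$u{\left(L,l \right)} = 4 + L$
$d{\left(Y \right)} = 0$
$r{\left(y \right)} = 3 + 2 y$ ($r{\left(y \right)} = \left(y + \left(4 - 1\right)\right) + y = \left(y + 3\right) + y = \left(3 + y\right) + y = 3 + 2 y$)
$P{\left(n \right)} = 2 n$
$\left(-865 + r{\left(d{\left(5 \right)} \right)}\right) + Q{\left(P{\left(1 \right)} \right)} = \left(-865 + \left(3 + 2 \cdot 0\right)\right) - \left(10 + 2 \cdot 1\right) = \left(-865 + \left(3 + 0\right)\right) - 12 = \left(-865 + 3\right) - 12 = -862 - 12 = -874$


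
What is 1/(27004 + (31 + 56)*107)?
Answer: 1/36313 ≈ 2.7538e-5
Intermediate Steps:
1/(27004 + (31 + 56)*107) = 1/(27004 + 87*107) = 1/(27004 + 9309) = 1/36313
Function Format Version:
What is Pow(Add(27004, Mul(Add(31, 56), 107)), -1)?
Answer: Rational(1, 36313) ≈ 2.7538e-5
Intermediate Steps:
Pow(Add(27004, Mul(Add(31, 56), 107)), -1) = Pow(Add(27004, Mul(87, 107)), -1) = Pow(Add(27004, 9309), -1) = Pow(36313, -1) = Rational(1, 36313)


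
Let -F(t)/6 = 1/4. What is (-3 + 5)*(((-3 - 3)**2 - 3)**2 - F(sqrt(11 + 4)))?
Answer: 2181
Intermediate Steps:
F(t) = -3/2 (F(t) = -6/4 = -6*1/4 = -3/2)
(-3 + 5)*(((-3 - 3)**2 - 3)**2 - F(sqrt(11 + 4))) = (-3 + 5)*(((-3 - 3)**2 - 3)**2 - 1*(-3/2)) = 2*(((-6)**2 - 3)**2 + 3/2) = 2*((36 - 3)**2 + 3/2) = 2*(33**2 + 3/2) = 2*(1089 + 3/2) = 2*(2181/2) = 2181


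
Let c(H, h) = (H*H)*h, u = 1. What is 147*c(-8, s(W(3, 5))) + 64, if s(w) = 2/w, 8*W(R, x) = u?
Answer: 150592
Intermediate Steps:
W(R, x) = ⅛ (W(R, x) = (⅛)*1 = ⅛)
c(H, h) = h*H² (c(H, h) = H²*h = h*H²)
147*c(-8, s(W(3, 5))) + 64 = 147*((2/(⅛))*(-8)²) + 64 = 147*((2*8)*64) + 64 = 147*(16*64) + 64 = 147*1024 + 64 = 150528 + 64 = 150592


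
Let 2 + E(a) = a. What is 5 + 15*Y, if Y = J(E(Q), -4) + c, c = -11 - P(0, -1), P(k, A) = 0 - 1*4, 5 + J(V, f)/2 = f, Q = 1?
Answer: -370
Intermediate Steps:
E(a) = -2 + a
J(V, f) = -10 + 2*f
P(k, A) = -4 (P(k, A) = 0 - 4 = -4)
c = -7 (c = -11 - 1*(-4) = -11 + 4 = -7)
Y = -25 (Y = (-10 + 2*(-4)) - 7 = (-10 - 8) - 7 = -18 - 7 = -25)
5 + 15*Y = 5 + 15*(-25) = 5 - 375 = -370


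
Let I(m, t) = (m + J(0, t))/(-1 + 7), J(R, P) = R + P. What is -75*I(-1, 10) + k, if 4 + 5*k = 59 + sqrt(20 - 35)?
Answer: -203/2 + I*sqrt(15)/5 ≈ -101.5 + 0.7746*I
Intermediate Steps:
J(R, P) = P + R
I(m, t) = m/6 + t/6 (I(m, t) = (m + (t + 0))/(-1 + 7) = (m + t)/6 = (m + t)*(1/6) = m/6 + t/6)
k = 11 + I*sqrt(15)/5 (k = -4/5 + (59 + sqrt(20 - 35))/5 = -4/5 + (59 + sqrt(-15))/5 = -4/5 + (59 + I*sqrt(15))/5 = -4/5 + (59/5 + I*sqrt(15)/5) = 11 + I*sqrt(15)/5 ≈ 11.0 + 0.7746*I)
-75*I(-1, 10) + k = -75*((1/6)*(-1) + (1/6)*10) + (11 + I*sqrt(15)/5) = -75*(-1/6 + 5/3) + (11 + I*sqrt(15)/5) = -75*3/2 + (11 + I*sqrt(15)/5) = -225/2 + (11 + I*sqrt(15)/5) = -203/2 + I*sqrt(15)/5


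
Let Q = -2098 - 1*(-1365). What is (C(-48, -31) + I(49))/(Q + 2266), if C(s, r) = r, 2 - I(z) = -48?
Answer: 19/1533 ≈ 0.012394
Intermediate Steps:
I(z) = 50 (I(z) = 2 - 1*(-48) = 2 + 48 = 50)
Q = -733 (Q = -2098 + 1365 = -733)
(C(-48, -31) + I(49))/(Q + 2266) = (-31 + 50)/(-733 + 2266) = 19/1533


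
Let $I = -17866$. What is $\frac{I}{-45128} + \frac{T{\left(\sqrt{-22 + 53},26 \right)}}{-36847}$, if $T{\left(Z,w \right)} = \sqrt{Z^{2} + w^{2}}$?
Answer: $\frac{8933}{22564} - \frac{\sqrt{707}}{36847} \approx 0.39517$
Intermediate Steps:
$\frac{I}{-45128} + \frac{T{\left(\sqrt{-22 + 53},26 \right)}}{-36847} = - \frac{17866}{-45128} + \frac{\sqrt{\left(\sqrt{-22 + 53}\right)^{2} + 26^{2}}}{-36847} = \left(-17866\right) \left(- \frac{1}{45128}\right) + \sqrt{\left(\sqrt{31}\right)^{2} + 676} \left(- \frac{1}{36847}\right) = \frac{8933}{22564} + \sqrt{31 + 676} \left(- \frac{1}{36847}\right) = \frac{8933}{22564} + \sqrt{707} \left(- \frac{1}{36847}\right) = \frac{8933}{22564} - \frac{\sqrt{707}}{36847}$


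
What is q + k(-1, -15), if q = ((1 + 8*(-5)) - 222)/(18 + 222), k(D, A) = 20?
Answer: 1513/80 ≈ 18.913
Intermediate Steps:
q = -87/80 (q = ((1 - 40) - 222)/240 = (-39 - 222)*(1/240) = -261*1/240 = -87/80 ≈ -1.0875)
q + k(-1, -15) = -87/80 + 20 = 1513/80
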